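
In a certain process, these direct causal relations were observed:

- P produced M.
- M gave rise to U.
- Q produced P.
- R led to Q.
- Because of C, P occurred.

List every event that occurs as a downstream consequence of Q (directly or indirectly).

Direct effects: P.
2 steps out: M.
3 steps out: U.
Not reachable from it: R, C.

M, P, U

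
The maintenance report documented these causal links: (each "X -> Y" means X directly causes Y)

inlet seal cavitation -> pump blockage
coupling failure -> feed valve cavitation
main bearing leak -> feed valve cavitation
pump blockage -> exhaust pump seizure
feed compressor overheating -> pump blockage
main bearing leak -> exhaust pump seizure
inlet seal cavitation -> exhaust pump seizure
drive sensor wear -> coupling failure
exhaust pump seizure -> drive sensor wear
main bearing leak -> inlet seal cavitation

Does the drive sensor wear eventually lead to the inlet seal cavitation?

The drive sensor wear leads to the coupling failure, the feed valve cavitation; the inlet seal cavitation is not among them.

No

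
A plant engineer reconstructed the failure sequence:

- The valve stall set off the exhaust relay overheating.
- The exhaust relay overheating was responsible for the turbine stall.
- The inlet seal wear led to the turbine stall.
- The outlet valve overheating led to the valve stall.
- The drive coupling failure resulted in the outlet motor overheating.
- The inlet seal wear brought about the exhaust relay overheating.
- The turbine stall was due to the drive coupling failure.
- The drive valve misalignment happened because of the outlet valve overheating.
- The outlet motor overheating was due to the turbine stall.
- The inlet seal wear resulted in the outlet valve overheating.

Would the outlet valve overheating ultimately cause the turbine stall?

Yes

There is a causal chain: the outlet valve overheating → the valve stall → the exhaust relay overheating → the turbine stall.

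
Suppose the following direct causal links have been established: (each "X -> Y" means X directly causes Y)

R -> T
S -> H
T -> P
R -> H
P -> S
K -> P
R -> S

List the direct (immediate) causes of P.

Upstream contributors include R, but only K, T feed directly into P.

K, T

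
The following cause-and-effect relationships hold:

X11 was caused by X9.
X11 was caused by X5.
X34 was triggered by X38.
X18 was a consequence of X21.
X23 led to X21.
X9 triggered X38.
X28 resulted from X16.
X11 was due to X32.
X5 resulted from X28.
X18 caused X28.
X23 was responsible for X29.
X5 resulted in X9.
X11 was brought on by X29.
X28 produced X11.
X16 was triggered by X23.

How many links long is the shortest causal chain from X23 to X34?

Shortest chain: X23 → X16 → X28 → X5 → X9 → X38 → X34.

6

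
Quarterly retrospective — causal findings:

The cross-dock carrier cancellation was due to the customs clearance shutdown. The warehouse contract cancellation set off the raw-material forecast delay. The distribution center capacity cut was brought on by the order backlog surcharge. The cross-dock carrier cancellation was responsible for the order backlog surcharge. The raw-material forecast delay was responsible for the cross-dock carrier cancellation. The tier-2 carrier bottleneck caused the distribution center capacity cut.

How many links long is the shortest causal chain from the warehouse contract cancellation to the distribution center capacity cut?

4

Shortest chain: the warehouse contract cancellation → the raw-material forecast delay → the cross-dock carrier cancellation → the order backlog surcharge → the distribution center capacity cut.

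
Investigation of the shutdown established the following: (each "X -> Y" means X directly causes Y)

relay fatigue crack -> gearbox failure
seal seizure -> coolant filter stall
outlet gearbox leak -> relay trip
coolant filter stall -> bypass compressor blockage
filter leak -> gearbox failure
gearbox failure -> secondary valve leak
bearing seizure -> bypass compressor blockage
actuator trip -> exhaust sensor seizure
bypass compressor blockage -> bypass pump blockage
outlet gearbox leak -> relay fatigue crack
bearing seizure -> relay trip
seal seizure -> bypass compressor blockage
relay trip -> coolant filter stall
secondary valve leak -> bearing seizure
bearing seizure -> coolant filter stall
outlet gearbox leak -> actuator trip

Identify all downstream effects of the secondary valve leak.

the bearing seizure, the bypass compressor blockage, the bypass pump blockage, the coolant filter stall, the relay trip

Direct effects: the bearing seizure.
2 steps out: the relay trip, the coolant filter stall, the bypass compressor blockage.
3 steps out: the bypass pump blockage.
Not reachable from it: the outlet gearbox leak, the relay fatigue crack, the filter leak, the actuator trip, the gearbox failure, the seal seizure, the exhaust sensor seizure.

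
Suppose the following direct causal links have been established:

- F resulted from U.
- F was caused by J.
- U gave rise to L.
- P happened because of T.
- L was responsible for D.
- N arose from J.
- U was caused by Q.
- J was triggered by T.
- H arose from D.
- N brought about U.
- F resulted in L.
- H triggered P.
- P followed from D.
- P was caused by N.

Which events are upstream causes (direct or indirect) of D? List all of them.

F, J, L, N, Q, T, U

Immediate cause of D: L.
Further upstream: Q, T, J, N, U, F.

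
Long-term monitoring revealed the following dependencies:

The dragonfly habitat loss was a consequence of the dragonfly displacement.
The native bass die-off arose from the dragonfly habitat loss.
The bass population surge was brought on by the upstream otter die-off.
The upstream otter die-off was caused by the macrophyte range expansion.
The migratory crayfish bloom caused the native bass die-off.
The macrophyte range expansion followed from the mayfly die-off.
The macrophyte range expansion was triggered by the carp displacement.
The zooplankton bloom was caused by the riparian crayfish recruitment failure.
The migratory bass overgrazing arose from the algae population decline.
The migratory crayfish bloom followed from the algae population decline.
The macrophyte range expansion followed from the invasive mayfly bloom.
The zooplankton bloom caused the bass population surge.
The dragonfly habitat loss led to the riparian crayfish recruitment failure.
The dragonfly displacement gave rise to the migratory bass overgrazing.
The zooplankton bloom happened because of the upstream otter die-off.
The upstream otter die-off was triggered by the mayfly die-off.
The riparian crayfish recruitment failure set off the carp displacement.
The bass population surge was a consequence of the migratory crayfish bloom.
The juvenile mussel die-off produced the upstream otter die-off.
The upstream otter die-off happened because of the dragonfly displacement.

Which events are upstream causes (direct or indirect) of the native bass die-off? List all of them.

the algae population decline, the dragonfly displacement, the dragonfly habitat loss, the migratory crayfish bloom

Immediate causes of the native bass die-off: the dragonfly habitat loss, the migratory crayfish bloom.
Further upstream: the dragonfly displacement, the algae population decline.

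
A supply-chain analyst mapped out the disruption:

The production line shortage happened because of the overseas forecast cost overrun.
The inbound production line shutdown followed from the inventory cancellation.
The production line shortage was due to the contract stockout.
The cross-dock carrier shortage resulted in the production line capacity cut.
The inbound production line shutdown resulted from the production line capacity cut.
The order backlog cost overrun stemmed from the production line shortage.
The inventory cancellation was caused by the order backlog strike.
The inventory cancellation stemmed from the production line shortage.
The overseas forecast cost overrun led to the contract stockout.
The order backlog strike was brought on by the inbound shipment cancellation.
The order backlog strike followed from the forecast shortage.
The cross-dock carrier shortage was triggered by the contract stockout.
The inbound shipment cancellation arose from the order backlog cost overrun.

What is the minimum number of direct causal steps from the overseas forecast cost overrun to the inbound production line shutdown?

Shortest chain: the overseas forecast cost overrun → the production line shortage → the inventory cancellation → the inbound production line shutdown.

3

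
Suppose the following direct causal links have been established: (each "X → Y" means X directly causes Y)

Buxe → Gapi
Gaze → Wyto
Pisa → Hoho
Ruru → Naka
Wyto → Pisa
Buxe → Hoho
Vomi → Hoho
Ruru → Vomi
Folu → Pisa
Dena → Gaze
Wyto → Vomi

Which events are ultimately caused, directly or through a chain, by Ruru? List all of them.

Direct effects: Naka, Vomi.
2 steps out: Hoho.
Not reachable from it: Dena, Gaze, Folu, Wyto, Buxe, Pisa, Gapi.

Hoho, Naka, Vomi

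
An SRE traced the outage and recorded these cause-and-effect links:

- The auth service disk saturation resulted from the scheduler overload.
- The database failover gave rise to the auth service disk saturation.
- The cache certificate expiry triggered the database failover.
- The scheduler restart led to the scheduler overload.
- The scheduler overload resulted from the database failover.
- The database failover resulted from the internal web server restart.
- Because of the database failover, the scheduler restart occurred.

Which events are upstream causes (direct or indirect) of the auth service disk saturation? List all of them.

the cache certificate expiry, the database failover, the internal web server restart, the scheduler overload, the scheduler restart

Immediate causes of the auth service disk saturation: the database failover, the scheduler overload.
Further upstream: the cache certificate expiry, the scheduler restart, the internal web server restart.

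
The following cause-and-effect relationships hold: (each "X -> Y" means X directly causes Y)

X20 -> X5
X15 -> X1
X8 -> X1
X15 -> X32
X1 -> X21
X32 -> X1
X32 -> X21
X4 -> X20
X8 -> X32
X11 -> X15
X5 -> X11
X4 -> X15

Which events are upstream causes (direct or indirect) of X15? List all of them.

Immediate causes of X15: X4, X11.
Further upstream: X20, X5.

X11, X20, X4, X5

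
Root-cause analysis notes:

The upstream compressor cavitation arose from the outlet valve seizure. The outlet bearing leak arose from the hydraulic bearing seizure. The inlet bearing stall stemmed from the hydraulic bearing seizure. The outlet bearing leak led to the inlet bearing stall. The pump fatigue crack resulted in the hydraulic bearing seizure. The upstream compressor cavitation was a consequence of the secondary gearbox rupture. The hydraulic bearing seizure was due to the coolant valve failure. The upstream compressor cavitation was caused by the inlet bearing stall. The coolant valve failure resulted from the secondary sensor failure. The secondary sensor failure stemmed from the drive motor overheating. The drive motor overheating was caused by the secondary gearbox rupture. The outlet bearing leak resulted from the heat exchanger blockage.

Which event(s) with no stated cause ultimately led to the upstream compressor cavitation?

the heat exchanger blockage, the outlet valve seizure, the pump fatigue crack, the secondary gearbox rupture

Tracing upstream from the upstream compressor cavitation: the upstream compressor cavitation ← the secondary gearbox rupture.
A separate upstream branch: the upstream compressor cavitation ← the inlet bearing stall ← the outlet bearing leak ← the heat exchanger blockage.
A separate upstream branch: the upstream compressor cavitation ← the outlet valve seizure.
A separate upstream branch: the upstream compressor cavitation ← the inlet bearing stall ← the hydraulic bearing seizure ← the pump fatigue crack.
Each of those chain origins has no stated cause.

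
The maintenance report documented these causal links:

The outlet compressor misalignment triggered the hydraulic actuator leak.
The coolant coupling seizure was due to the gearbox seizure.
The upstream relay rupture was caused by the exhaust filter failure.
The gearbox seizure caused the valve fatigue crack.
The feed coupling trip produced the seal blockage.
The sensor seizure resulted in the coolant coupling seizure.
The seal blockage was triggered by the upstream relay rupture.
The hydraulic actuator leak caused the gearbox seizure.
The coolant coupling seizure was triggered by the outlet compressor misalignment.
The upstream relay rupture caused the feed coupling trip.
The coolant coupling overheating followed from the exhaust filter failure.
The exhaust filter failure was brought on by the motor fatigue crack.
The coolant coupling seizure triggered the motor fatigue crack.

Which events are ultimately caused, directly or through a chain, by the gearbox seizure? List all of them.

the coolant coupling overheating, the coolant coupling seizure, the exhaust filter failure, the feed coupling trip, the motor fatigue crack, the seal blockage, the upstream relay rupture, the valve fatigue crack

Direct effects: the coolant coupling seizure, the valve fatigue crack.
2 steps out: the motor fatigue crack.
3 steps out: the exhaust filter failure.
4 steps out: the coolant coupling overheating, the upstream relay rupture.
5 steps out: the feed coupling trip, the seal blockage.
Not reachable from it: the outlet compressor misalignment, the hydraulic actuator leak, the sensor seizure.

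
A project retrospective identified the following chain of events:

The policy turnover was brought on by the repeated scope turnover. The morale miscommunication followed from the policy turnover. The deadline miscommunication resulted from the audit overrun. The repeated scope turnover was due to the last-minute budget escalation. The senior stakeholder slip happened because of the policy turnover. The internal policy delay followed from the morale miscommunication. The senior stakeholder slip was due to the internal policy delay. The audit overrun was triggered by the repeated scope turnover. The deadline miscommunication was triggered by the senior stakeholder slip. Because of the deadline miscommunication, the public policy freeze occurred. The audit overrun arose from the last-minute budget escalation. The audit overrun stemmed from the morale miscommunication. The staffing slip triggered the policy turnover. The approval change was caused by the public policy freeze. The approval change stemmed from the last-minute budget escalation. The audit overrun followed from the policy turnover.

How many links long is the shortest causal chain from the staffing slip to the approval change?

5

Shortest chain: the staffing slip → the policy turnover → the senior stakeholder slip → the deadline miscommunication → the public policy freeze → the approval change.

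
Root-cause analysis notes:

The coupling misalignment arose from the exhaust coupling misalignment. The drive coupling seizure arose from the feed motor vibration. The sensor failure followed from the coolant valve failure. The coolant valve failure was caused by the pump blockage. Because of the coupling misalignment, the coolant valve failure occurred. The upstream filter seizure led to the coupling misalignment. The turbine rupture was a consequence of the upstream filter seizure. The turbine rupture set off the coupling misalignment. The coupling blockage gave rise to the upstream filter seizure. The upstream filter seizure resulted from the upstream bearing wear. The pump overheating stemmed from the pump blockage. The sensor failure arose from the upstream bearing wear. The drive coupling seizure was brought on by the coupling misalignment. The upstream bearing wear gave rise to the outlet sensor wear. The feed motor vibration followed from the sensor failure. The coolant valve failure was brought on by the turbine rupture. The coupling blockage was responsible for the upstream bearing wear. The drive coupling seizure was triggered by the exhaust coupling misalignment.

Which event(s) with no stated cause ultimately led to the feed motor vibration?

Tracing upstream from the feed motor vibration: the feed motor vibration ← the sensor failure ← the coolant valve failure ← the pump blockage.
A separate upstream branch: the feed motor vibration ← the sensor failure ← the upstream bearing wear ← the coupling blockage.
A separate upstream branch: the feed motor vibration ← the sensor failure ← the coolant valve failure ← the coupling misalignment ← the exhaust coupling misalignment.
Each of those chain origins has no stated cause.

the coupling blockage, the exhaust coupling misalignment, the pump blockage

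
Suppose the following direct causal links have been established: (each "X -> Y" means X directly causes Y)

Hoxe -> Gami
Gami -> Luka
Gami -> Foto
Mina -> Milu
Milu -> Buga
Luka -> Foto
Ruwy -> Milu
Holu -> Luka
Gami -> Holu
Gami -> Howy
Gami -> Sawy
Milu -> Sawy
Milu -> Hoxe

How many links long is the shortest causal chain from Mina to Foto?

4

Shortest chain: Mina → Milu → Hoxe → Gami → Foto.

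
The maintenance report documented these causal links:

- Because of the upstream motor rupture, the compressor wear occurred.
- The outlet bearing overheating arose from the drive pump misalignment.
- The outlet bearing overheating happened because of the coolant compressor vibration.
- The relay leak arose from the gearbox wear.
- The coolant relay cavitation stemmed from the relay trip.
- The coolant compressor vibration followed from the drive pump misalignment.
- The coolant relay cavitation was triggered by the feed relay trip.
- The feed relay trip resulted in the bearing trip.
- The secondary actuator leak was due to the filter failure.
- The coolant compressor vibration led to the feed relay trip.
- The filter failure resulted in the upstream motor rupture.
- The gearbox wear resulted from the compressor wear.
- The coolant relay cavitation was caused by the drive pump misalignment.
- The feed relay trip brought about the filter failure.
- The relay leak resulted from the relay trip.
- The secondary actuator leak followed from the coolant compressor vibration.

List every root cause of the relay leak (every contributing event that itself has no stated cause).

the drive pump misalignment, the relay trip

Tracing upstream from the relay leak: the relay leak ← the gearbox wear ← the compressor wear ← the upstream motor rupture ← the filter failure ← the feed relay trip ← the coolant compressor vibration ← the drive pump misalignment.
A separate upstream branch: the relay leak ← the relay trip.
Each of those chain origins has no stated cause.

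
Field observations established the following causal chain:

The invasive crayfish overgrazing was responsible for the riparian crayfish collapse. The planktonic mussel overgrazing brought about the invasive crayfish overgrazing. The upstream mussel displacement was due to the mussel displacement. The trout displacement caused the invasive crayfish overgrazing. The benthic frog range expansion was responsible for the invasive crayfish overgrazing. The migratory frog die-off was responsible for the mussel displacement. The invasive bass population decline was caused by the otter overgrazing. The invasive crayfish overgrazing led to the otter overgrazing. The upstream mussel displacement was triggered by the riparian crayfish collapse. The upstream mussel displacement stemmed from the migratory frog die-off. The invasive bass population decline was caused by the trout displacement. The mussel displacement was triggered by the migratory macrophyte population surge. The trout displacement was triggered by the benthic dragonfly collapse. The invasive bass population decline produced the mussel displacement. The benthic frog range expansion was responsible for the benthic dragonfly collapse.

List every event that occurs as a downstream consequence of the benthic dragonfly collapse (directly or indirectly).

the invasive bass population decline, the invasive crayfish overgrazing, the mussel displacement, the otter overgrazing, the riparian crayfish collapse, the trout displacement, the upstream mussel displacement

Direct effects: the trout displacement.
2 steps out: the invasive crayfish overgrazing, the invasive bass population decline.
3 steps out: the riparian crayfish collapse, the otter overgrazing, the mussel displacement.
4 steps out: the upstream mussel displacement.
Not reachable from it: the planktonic mussel overgrazing, the benthic frog range expansion, the migratory macrophyte population surge, the migratory frog die-off.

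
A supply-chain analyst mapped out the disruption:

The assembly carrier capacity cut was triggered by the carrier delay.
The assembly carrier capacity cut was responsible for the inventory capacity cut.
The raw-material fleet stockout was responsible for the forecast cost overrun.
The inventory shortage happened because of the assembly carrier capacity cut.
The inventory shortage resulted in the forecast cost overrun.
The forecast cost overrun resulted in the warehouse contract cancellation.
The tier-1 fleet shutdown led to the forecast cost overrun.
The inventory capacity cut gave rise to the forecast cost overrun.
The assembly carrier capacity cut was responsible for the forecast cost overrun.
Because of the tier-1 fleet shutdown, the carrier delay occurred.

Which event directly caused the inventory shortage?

the assembly carrier capacity cut

Upstream contributors include the tier-1 fleet shutdown, the carrier delay, but only the assembly carrier capacity cut feeds directly into the inventory shortage.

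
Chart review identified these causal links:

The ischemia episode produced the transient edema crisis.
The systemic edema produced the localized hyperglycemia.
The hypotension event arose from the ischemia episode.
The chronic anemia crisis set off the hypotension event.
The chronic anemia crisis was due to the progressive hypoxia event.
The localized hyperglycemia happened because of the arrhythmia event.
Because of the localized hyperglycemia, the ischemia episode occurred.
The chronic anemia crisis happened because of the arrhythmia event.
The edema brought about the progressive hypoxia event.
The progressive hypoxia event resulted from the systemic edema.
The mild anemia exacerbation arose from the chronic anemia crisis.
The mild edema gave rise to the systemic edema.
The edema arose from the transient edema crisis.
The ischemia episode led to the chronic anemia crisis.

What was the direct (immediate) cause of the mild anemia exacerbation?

the chronic anemia crisis

Upstream contributors include the arrhythmia event, the mild edema, the systemic edema, the localized hyperglycemia, the ischemia episode, the transient edema crisis, the edema, the progressive hypoxia event, but only the chronic anemia crisis feeds directly into the mild anemia exacerbation.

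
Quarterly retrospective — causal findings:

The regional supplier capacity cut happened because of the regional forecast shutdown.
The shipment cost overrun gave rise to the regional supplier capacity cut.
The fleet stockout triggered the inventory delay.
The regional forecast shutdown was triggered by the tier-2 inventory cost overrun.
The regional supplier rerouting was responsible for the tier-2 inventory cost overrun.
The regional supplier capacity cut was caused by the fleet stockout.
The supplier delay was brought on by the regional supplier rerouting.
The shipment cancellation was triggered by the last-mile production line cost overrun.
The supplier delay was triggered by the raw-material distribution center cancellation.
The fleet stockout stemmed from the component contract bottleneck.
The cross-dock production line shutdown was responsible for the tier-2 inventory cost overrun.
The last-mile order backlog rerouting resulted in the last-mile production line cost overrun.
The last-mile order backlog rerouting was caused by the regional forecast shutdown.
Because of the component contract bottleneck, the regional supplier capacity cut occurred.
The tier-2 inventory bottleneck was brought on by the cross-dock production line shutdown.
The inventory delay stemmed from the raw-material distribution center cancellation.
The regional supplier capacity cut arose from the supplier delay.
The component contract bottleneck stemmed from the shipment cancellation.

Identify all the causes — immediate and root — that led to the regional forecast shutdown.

Immediate cause of the regional forecast shutdown: the tier-2 inventory cost overrun.
Further upstream: the regional supplier rerouting, the cross-dock production line shutdown.

the cross-dock production line shutdown, the regional supplier rerouting, the tier-2 inventory cost overrun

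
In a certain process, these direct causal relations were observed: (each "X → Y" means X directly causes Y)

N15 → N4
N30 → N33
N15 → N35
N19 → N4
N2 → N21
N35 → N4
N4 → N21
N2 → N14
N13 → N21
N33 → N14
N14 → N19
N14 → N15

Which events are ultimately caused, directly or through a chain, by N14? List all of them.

N15, N19, N21, N35, N4

Direct effects: N15, N19.
2 steps out: N35, N4.
3 steps out: N21.
Not reachable from it: N30, N33, N2, N13.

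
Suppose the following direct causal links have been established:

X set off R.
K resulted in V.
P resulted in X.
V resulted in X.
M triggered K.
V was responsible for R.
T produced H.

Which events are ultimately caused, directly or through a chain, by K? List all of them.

Direct effects: V.
2 steps out: X, R.
Not reachable from it: T, H, M, P.

R, V, X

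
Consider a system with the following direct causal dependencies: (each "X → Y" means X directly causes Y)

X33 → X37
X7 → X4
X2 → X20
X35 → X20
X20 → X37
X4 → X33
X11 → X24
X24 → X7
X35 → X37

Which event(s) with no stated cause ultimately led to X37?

Tracing upstream from X37: X37 ← X33 ← X4 ← X7 ← X24 ← X11.
A separate upstream branch: X37 ← X35.
A separate upstream branch: X37 ← X20 ← X2.
Each of those chain origins has no stated cause.

X11, X2, X35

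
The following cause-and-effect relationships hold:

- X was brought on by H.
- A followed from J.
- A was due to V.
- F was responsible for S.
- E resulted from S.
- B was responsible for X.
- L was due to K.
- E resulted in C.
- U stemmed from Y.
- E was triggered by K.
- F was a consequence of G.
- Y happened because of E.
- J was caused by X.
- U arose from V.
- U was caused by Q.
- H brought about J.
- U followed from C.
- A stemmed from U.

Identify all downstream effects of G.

Direct effects: F.
2 steps out: S.
3 steps out: E.
4 steps out: C, Y.
5 steps out: U.
6 steps out: A.
Not reachable from it: K, L, H, V, B, X, Q, J.

A, C, E, F, S, U, Y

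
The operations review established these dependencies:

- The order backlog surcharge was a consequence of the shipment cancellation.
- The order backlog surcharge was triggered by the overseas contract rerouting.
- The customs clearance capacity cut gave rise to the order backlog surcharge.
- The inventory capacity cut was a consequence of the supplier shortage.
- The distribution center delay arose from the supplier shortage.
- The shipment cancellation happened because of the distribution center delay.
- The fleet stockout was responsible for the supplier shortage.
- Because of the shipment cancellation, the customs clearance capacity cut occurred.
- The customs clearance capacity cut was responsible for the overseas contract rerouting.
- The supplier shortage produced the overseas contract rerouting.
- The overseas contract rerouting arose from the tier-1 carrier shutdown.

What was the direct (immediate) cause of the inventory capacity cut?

Upstream contributors include the fleet stockout, but only the supplier shortage feeds directly into the inventory capacity cut.

the supplier shortage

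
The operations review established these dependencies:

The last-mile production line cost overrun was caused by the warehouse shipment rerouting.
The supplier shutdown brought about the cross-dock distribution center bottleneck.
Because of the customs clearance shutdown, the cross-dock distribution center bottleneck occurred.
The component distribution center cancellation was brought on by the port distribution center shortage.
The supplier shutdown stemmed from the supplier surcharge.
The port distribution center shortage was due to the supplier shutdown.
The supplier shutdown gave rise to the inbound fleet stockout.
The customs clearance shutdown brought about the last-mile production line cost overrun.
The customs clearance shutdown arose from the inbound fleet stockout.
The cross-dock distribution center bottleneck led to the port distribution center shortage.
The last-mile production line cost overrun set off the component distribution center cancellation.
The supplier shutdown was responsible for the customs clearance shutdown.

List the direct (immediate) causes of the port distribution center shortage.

the cross-dock distribution center bottleneck, the supplier shutdown

Upstream contributors include the supplier surcharge, the inbound fleet stockout, the customs clearance shutdown, but only the cross-dock distribution center bottleneck, the supplier shutdown feed directly into the port distribution center shortage.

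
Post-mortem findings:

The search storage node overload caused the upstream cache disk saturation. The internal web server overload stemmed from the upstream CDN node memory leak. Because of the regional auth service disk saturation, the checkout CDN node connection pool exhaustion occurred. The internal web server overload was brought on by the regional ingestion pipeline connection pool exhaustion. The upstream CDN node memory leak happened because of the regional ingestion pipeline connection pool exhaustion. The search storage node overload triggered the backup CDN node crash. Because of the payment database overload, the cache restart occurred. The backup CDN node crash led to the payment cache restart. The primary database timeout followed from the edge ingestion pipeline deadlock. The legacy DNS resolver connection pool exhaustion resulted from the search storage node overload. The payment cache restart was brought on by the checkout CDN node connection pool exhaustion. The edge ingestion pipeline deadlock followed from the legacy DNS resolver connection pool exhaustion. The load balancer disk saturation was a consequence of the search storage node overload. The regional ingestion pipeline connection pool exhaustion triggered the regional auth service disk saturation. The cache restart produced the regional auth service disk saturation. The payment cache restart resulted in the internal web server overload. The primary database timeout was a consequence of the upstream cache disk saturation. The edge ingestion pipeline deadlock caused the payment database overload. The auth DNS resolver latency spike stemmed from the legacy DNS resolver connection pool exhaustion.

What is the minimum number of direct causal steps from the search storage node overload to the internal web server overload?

3

Shortest chain: the search storage node overload → the backup CDN node crash → the payment cache restart → the internal web server overload.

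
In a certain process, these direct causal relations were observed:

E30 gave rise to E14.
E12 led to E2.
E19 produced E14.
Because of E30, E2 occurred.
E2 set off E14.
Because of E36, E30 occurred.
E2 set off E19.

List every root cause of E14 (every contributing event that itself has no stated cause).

E12, E36

Tracing upstream from E14: E14 ← E30 ← E36.
A separate upstream branch: E14 ← E2 ← E12.
Each of those chain origins has no stated cause.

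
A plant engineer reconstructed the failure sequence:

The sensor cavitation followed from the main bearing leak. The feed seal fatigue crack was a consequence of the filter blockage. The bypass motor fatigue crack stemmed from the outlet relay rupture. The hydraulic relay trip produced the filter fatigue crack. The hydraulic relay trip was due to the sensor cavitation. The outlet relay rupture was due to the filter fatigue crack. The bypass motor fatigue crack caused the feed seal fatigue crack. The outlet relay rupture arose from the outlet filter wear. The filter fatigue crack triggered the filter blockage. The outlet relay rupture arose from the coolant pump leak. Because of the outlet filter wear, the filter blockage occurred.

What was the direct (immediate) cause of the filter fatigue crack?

the hydraulic relay trip

Upstream contributors include the main bearing leak, the sensor cavitation, but only the hydraulic relay trip feeds directly into the filter fatigue crack.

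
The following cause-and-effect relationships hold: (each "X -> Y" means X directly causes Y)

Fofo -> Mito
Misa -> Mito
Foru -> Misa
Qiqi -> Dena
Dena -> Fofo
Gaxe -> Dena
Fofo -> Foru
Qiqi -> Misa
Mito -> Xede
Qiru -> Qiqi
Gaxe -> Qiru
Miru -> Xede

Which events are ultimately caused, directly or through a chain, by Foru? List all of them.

Direct effects: Misa.
2 steps out: Mito.
3 steps out: Xede.
Not reachable from it: Gaxe, Qiru, Qiqi, Dena, Fofo, Miru.

Misa, Mito, Xede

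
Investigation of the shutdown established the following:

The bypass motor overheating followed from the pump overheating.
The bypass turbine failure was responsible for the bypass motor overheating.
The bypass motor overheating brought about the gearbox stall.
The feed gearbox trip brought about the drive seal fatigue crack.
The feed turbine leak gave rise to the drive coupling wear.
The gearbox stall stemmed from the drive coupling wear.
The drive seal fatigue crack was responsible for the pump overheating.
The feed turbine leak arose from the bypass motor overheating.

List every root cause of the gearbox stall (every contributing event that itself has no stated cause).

the bypass turbine failure, the feed gearbox trip

Tracing upstream from the gearbox stall: the gearbox stall ← the bypass motor overheating ← the pump overheating ← the drive seal fatigue crack ← the feed gearbox trip.
A separate upstream branch: the gearbox stall ← the bypass motor overheating ← the bypass turbine failure.
Each of those chain origins has no stated cause.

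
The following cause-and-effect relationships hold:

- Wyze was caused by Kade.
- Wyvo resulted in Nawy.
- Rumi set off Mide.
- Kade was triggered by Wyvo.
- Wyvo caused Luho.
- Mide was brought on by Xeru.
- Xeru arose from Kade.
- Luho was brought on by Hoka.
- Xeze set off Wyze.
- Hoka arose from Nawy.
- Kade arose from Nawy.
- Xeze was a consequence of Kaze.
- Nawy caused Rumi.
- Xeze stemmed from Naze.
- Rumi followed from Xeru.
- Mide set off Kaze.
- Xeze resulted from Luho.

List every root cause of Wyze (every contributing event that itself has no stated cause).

Naze, Wyvo

Tracing upstream from Wyze: Wyze ← Kade ← Wyvo.
A separate upstream branch: Wyze ← Xeze ← Naze.
Each of those chain origins has no stated cause.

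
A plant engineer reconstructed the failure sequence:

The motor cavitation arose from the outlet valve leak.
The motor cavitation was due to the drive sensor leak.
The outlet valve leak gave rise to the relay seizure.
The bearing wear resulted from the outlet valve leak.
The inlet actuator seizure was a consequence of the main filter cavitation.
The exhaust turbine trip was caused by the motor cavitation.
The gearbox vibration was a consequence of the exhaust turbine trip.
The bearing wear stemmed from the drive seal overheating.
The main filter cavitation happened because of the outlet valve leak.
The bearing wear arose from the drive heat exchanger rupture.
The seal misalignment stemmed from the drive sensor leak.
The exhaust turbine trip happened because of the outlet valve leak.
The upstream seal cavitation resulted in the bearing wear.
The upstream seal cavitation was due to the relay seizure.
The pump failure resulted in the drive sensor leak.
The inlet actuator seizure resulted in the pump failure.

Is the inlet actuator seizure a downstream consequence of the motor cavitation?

No

The motor cavitation leads to the exhaust turbine trip, the gearbox vibration; the inlet actuator seizure is not among them.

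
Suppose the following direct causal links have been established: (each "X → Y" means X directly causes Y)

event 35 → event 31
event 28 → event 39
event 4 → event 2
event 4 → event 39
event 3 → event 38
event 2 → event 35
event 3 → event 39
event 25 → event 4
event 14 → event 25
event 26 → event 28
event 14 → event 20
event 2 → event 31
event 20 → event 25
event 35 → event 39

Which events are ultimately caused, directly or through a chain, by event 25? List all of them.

event 2, event 31, event 35, event 39, event 4

Direct effects: event 4.
2 steps out: event 2, event 39.
3 steps out: event 35, event 31.
Not reachable from it: event 14, event 20, event 3, event 38, event 26, event 28.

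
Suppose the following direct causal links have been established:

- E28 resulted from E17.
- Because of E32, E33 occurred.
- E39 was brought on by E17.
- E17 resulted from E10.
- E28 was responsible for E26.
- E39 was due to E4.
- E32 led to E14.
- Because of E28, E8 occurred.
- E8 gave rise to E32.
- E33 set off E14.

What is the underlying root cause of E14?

Tracing upstream from E14: E14 ← E32 ← E8 ← E28 ← E17 ← E10.
E10 has no stated cause, so it is the root.

E10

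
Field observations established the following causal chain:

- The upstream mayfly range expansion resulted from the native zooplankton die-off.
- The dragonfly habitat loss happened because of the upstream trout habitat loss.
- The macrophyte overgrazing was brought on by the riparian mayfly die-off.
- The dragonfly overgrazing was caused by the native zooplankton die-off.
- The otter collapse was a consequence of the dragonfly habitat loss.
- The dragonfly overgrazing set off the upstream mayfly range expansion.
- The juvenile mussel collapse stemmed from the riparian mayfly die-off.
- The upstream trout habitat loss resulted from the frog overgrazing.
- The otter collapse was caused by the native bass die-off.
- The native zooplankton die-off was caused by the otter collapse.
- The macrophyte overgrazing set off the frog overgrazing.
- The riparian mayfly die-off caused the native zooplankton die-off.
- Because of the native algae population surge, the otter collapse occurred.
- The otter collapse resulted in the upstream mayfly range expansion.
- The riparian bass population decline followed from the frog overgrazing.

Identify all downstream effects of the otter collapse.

the dragonfly overgrazing, the native zooplankton die-off, the upstream mayfly range expansion

Direct effects: the native zooplankton die-off, the upstream mayfly range expansion.
2 steps out: the dragonfly overgrazing.
Not reachable from it: the riparian mayfly die-off, the macrophyte overgrazing, the frog overgrazing, the native bass die-off, the juvenile mussel collapse, the upstream trout habitat loss, the riparian bass population decline, the native algae population surge, the dragonfly habitat loss.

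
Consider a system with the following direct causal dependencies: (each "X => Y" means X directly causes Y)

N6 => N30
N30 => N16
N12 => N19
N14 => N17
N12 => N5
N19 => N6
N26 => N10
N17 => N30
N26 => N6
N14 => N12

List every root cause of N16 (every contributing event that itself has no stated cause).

N14, N26

Tracing upstream from N16: N16 ← N30 ← N6 ← N26.
A separate upstream branch: N16 ← N30 ← N17 ← N14.
Each of those chain origins has no stated cause.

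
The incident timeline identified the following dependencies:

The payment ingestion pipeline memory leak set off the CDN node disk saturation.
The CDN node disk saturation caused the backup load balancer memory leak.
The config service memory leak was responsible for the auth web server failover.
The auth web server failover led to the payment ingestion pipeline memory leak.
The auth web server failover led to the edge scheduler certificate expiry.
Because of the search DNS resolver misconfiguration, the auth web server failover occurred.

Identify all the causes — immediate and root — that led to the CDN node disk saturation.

the auth web server failover, the config service memory leak, the payment ingestion pipeline memory leak, the search DNS resolver misconfiguration

Immediate cause of the CDN node disk saturation: the payment ingestion pipeline memory leak.
Further upstream: the config service memory leak, the auth web server failover, the search DNS resolver misconfiguration.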